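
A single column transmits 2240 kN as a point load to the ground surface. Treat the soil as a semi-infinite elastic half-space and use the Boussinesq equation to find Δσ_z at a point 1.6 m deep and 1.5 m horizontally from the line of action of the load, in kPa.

Boussinesq vertical stress below a point load on an elastic half-space:
Δσ_z = 3P/(2πz²) · [1 + (r/z)²]^(−5/2)
r/z = 1.5/1.6 = 0.9375; [1+(r/z)²]^(−5/2) = 0.20665.
Δσ_z = 3×2240/(2π×1.6²) × 0.20665 = 417.78 × 0.20665 = 86.33 kPa

Δσ_z ≈ 86.3 kPa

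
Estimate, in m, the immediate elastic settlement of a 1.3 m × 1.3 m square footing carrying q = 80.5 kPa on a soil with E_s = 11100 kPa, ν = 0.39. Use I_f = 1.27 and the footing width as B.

Immediate (elastic) settlement: S_e = q·B·(1−ν²)/E_s · I_f.
S_e = 80.5 × 1.3 × (1 − 0.39²) / 11100 × 1.27
    = 80.5 × 1.3 × 0.8479 / 11100 × 1.27
    = 0.01015 m

S_e ≈ 0.0102 m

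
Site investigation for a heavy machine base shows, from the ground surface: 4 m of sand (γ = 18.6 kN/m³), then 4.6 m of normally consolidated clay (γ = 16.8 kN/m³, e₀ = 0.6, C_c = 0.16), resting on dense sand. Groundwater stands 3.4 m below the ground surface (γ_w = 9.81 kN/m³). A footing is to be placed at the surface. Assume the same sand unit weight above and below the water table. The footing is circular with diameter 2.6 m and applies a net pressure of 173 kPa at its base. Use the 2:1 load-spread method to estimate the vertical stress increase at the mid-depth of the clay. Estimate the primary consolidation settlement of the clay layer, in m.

S_c ≈ 0.0321 m

Mid-depth of clay below the ground surface: z = 4 + 4.6/2 = 6.3 m.
Total vertical stress at mid-clay: σ_v = 18.6×4 + 16.8×2.3 = 113.04 kPa.
Pore pressure: u = 9.81×(6.3 − 3.4) = 28.449 kPa.
Initial effective stress: σ'_0 = σ_v − u = 113.04 − 28.449 = 84.591 kPa.
Stress increase at mid-clay by the 2:1 spreading method:
Δσ ≈ qD²/(D+z)² = 173×2.6²/(2.6+6.3)² = 14.764 kPa
Final effective stress: σ'_f = σ'_0 + Δσ = 84.591 + 14.764 = 99.355 kPa.
Normally consolidated clay, so the full stress increment lies on the virgin compression line:
S_c = C_c·H/(1+e₀)·log₁₀(σ'_f/σ'_0) = 0.16×4.6/(1+0.6)×log₁₀(99.355/84.591)
    = 0.46 × 0.069866 = 0.03214 m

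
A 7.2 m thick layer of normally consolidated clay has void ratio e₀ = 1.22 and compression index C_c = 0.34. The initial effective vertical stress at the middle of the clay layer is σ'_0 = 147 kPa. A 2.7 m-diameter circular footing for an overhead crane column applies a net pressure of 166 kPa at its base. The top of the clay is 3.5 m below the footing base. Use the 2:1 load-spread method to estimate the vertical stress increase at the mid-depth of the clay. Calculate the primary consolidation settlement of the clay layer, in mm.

Mid-depth of clay below the footing base: z = 3.5 + 7.2/2 = 7.1 m.
Stress increase at mid-clay by the 2:1 spreading method:
Δσ ≈ qD²/(D+z)² = 166×2.7²/(2.7+7.1)² = 12.6 kPa
Final effective stress: σ'_f = σ'_0 + Δσ = 147 + 12.6 = 159.6 kPa.
Normally consolidated clay, so the full stress increment lies on the virgin compression line:
S_c = C_c·H/(1+e₀)·log₁₀(σ'_f/σ'_0) = 0.34×7.2/(1+1.22)×log₁₀(159.6/147)
    = 1.1027 × 0.035716 = 0.03938 m

S_c ≈ 39.4 mm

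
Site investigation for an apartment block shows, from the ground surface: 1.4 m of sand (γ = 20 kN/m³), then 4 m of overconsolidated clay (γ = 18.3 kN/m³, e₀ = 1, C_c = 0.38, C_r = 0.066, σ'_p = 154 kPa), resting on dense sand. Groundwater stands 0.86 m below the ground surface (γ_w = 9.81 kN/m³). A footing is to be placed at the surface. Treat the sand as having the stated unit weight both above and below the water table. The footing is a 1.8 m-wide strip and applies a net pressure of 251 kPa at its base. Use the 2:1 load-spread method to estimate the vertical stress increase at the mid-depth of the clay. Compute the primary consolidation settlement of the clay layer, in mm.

Mid-depth of clay below the ground surface: z = 1.4 + 4/2 = 3.4 m.
Total vertical stress at mid-clay: σ_v = 20×1.4 + 18.3×2 = 64.6 kPa.
Pore pressure: u = 9.81×(3.4 − 0.86) = 24.917 kPa.
Initial effective stress: σ'_0 = σ_v − u = 64.6 − 24.917 = 39.683 kPa.
Stress increase at mid-clay by the 2:1 spreading method:
Δσ = qB/(B+z) = 251×1.8/(1.8+3.4) = 86.885 kPa
Final effective stress: σ'_f = 39.683 + 86.885 = 126.57 kPa.
σ'_f = 126.57 ≤ σ'_p = 154 kPa, so the clay remains overconsolidated and only the recompression index applies:
S_c = C_r·H/(1+e₀)·log₁₀(σ'_f/σ'_0) = 0.066×4/2×log₁₀(126.57/39.683)
    = 0.132 × 0.50373 = 0.06649 m

S_c ≈ 66.5 mm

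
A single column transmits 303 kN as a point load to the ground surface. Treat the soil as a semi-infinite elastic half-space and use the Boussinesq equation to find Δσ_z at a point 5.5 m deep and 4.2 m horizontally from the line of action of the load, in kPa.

Δσ_z ≈ 1.52 kPa

Boussinesq vertical stress below a point load on an elastic half-space:
Δσ_z = 3P/(2πz²) · [1 + (r/z)²]^(−5/2)
r/z = 4.2/5.5 = 0.76364; [1+(r/z)²]^(−5/2) = 0.3171.
Δσ_z = 3×303/(2π×5.5²) × 0.3171 = 4.7825 × 0.3171 = 1.517 kPa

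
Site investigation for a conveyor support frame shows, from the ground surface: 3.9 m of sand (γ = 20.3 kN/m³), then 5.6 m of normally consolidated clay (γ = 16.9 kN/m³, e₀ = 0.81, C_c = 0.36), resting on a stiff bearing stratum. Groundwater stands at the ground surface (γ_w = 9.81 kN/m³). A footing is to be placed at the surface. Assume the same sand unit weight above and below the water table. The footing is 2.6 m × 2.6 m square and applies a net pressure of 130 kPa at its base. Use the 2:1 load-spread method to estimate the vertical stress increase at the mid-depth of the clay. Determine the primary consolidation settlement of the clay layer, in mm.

Mid-depth of clay below the ground surface: z = 3.9 + 5.6/2 = 6.7 m.
Total vertical stress at mid-clay: σ_v = 20.3×3.9 + 16.9×2.8 = 126.49 kPa.
Pore pressure: u = 9.81×(6.7 − 0) = 65.727 kPa.
Initial effective stress: σ'_0 = σ_v − u = 126.49 − 65.727 = 60.763 kPa.
Stress increase at mid-clay by the 2:1 spreading method:
Δσ = qBL/((B+z)(L+z)) = 130×2.6×2.6/((2.6+6.7)(2.6+6.7)) = 10.161 kPa
Final effective stress: σ'_f = σ'_0 + Δσ = 60.763 + 10.161 = 70.924 kPa.
Normally consolidated clay, so the full stress increment lies on the virgin compression line:
S_c = C_c·H/(1+e₀)·log₁₀(σ'_f/σ'_0) = 0.36×5.6/(1+0.81)×log₁₀(70.924/60.763)
    = 1.1138 × 0.067154 = 0.0748 m

S_c ≈ 74.8 mm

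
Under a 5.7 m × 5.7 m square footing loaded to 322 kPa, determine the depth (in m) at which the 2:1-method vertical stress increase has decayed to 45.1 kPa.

2:1 spreading — at depth z the loaded area has grown by z in each plan dimension:
qB²/(B+z)² = Δσ_z ⇒ z = B(√(q/Δσ_z) − 1) = 5.7×(√(322/45.1) − 1) = 9.531 m

z ≈ 9.53 m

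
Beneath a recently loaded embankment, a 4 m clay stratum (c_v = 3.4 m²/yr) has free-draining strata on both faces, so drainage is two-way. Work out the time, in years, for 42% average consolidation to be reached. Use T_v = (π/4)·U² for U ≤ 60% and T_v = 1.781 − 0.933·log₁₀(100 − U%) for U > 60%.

Drainage path length: H_d = H/2 = 2 m (double drainage).
U ≤ 60%: T_v = (π/4)·U² = (π/4)×0.42² = 0.13854.
t = T_v·H_d²/c_v = 0.13854×2²/3.4 = 0.163 years.

t ≈ 0.163 years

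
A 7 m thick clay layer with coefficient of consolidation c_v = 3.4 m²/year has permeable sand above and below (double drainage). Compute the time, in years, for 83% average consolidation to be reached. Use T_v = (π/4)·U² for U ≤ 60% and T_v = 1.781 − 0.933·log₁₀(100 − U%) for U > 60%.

t ≈ 2.28 years

Drainage path length: H_d = H/2 = 3.5 m (double drainage).
U > 60%: T_v = 1.781 − 0.933·log₁₀(100 − 83) = 0.63299.
t = T_v·H_d²/c_v = 0.63299×3.5²/3.4 = 2.281 years.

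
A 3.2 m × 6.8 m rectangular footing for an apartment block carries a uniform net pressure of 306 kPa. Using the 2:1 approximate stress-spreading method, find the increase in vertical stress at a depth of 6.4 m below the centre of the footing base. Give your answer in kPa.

By the 2:1 method the load spreads at 1 horizontal : 2 vertical, so at depth z the loaded area has grown by z in each plan dimension:
Δσ = qBL/((B+z)(L+z)) = 306×3.2×6.8/((3.2+6.4)(6.8+6.4)) = 52.545 kPa

Δσ_z ≈ 52.5 kPa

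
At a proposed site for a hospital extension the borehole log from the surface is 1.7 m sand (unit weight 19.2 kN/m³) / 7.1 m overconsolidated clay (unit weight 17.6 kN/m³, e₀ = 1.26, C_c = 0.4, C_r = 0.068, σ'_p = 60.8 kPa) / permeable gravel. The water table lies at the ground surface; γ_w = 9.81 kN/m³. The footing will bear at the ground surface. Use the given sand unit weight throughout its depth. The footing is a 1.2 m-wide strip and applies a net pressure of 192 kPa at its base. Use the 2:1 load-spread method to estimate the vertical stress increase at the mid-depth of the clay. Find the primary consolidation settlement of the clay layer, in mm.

Mid-depth of clay below the ground surface: z = 1.7 + 7.1/2 = 5.25 m.
Total vertical stress at mid-clay: σ_v = 19.2×1.7 + 17.6×3.55 = 95.12 kPa.
Pore pressure: u = 9.81×(5.25 − 0) = 51.503 kPa.
Initial effective stress: σ'_0 = σ_v − u = 95.12 − 51.503 = 43.617 kPa.
Stress increase at mid-clay by the 2:1 spreading method:
Δσ = qB/(B+z) = 192×1.2/(1.2+5.25) = 35.721 kPa
Final effective stress: σ'_f = 43.617 + 35.721 = 79.338 kPa.
σ'_f = 79.338 > σ'_p = 60.8 kPa, so the stress path crosses the preconsolidation pressure — recompression up to σ'_p, then virgin compression beyond:
S_c = H/(1+e₀)·[C_r·log₁₀(σ'_p/σ'_0) + C_c·log₁₀(σ'_f/σ'_p)]
    = 7.1/2.26 × [0.068×log₁₀(60.8/43.617) + 0.4×log₁₀(79.338/60.8)]
    = 3.1416 × [0.0098088 + 0.046231] = 0.1761 m

S_c ≈ 176 mm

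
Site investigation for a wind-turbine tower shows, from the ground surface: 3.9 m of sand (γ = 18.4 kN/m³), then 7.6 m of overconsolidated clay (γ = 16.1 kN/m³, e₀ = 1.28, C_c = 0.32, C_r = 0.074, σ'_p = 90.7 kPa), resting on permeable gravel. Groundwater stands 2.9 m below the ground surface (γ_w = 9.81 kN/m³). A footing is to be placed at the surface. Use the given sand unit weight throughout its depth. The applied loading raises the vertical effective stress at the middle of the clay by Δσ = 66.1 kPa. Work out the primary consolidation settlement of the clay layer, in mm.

Mid-depth of clay below the ground surface: z = 3.9 + 7.6/2 = 7.7 m.
Total vertical stress at mid-clay: σ_v = 18.4×3.9 + 16.1×3.8 = 132.94 kPa.
Pore pressure: u = 9.81×(7.7 − 2.9) = 47.088 kPa.
Initial effective stress: σ'_0 = σ_v − u = 132.94 − 47.088 = 85.852 kPa.
Final effective stress: σ'_f = 85.852 + 66.1 = 151.95 kPa.
σ'_f = 151.95 > σ'_p = 90.7 kPa, so the stress path crosses the preconsolidation pressure — recompression up to σ'_p, then virgin compression beyond:
S_c = H/(1+e₀)·[C_r·log₁₀(σ'_p/σ'_0) + C_c·log₁₀(σ'_f/σ'_p)]
    = 7.6/2.28 × [0.074×log₁₀(90.7/85.852) + 0.32×log₁₀(151.95/90.7)]
    = 3.3333 × [0.0017654 + 0.07171] = 0.2449 m

S_c ≈ 245 mm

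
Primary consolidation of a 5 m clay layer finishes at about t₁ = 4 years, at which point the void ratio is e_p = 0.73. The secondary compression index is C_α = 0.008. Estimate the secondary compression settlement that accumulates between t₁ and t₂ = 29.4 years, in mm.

Secondary compression: S_s = C_α·H/(1+e_p)·log₁₀(t₂/t₁)
S_s = 0.008×5/(1+0.73)×log₁₀(29.4/4)
    = 0.02312 × 0.8663 = 0.02003 m

S_s ≈ 20 mm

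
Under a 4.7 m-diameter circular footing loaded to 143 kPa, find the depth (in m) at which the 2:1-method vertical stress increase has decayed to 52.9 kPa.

2:1 spreading — at depth z the loaded area has grown by z in each plan dimension:
qD²/(D+z)² = Δσ_z ⇒ z = D(√(q/Δσ_z) − 1) = 4.7×(√(143/52.9) − 1) = 3.027 m

z ≈ 3.03 m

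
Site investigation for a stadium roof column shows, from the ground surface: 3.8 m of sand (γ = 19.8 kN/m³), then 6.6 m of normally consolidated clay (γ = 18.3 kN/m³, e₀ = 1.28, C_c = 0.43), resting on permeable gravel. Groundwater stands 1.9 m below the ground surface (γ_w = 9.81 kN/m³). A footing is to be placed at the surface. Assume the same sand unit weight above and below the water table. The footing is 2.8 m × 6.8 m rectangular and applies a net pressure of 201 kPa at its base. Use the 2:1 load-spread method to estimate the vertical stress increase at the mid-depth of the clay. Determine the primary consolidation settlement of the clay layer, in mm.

Mid-depth of clay below the ground surface: z = 3.8 + 6.6/2 = 7.1 m.
Total vertical stress at mid-clay: σ_v = 19.8×3.8 + 18.3×3.3 = 135.63 kPa.
Pore pressure: u = 9.81×(7.1 − 1.9) = 51.012 kPa.
Initial effective stress: σ'_0 = σ_v − u = 135.63 − 51.012 = 84.618 kPa.
Stress increase at mid-clay by the 2:1 spreading method:
Δσ = qBL/((B+z)(L+z)) = 201×2.8×6.8/((2.8+7.1)(6.8+7.1)) = 27.811 kPa
Final effective stress: σ'_f = σ'_0 + Δσ = 84.618 + 27.811 = 112.43 kPa.
Normally consolidated clay, so the full stress increment lies on the virgin compression line:
S_c = C_c·H/(1+e₀)·log₁₀(σ'_f/σ'_0) = 0.43×6.6/(1+1.28)×log₁₀(112.43/84.618)
    = 1.2447 × 0.12342 = 0.1536 m

S_c ≈ 154 mm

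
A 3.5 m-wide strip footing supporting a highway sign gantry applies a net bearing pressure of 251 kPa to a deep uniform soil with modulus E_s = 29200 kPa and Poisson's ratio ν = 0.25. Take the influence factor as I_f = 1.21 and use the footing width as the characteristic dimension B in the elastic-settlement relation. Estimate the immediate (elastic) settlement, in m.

S_e ≈ 0.0341 m

Immediate (elastic) settlement: S_e = q·B·(1−ν²)/E_s · I_f.
S_e = 251 × 3.5 × (1 − 0.25²) / 29200 × 1.21
    = 251 × 3.5 × 0.9375 / 29200 × 1.21
    = 0.03413 m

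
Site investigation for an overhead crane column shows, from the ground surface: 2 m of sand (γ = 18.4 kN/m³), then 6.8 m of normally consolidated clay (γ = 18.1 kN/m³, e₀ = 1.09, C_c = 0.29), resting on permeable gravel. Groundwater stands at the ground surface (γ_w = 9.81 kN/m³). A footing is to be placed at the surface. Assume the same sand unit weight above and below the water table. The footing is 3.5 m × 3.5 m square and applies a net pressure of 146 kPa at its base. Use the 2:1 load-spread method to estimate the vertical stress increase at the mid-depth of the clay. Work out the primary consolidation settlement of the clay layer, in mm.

Mid-depth of clay below the ground surface: z = 2 + 6.8/2 = 5.4 m.
Total vertical stress at mid-clay: σ_v = 18.4×2 + 18.1×3.4 = 98.34 kPa.
Pore pressure: u = 9.81×(5.4 − 0) = 52.974 kPa.
Initial effective stress: σ'_0 = σ_v − u = 98.34 − 52.974 = 45.366 kPa.
Stress increase at mid-clay by the 2:1 spreading method:
Δσ = qBL/((B+z)(L+z)) = 146×3.5×3.5/((3.5+5.4)(3.5+5.4)) = 22.579 kPa
Final effective stress: σ'_f = σ'_0 + Δσ = 45.366 + 22.579 = 67.945 kPa.
Normally consolidated clay, so the full stress increment lies on the virgin compression line:
S_c = C_c·H/(1+e₀)·log₁₀(σ'_f/σ'_0) = 0.29×6.8/(1+1.09)×log₁₀(67.945/45.366)
    = 0.94354 × 0.17543 = 0.1655 m

S_c ≈ 166 mm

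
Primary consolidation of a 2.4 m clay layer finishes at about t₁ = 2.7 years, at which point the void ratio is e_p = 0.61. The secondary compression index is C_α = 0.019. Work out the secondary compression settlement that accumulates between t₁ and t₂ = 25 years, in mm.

S_s ≈ 27.4 mm

Secondary compression: S_s = C_α·H/(1+e_p)·log₁₀(t₂/t₁)
S_s = 0.019×2.4/(1+0.61)×log₁₀(25/2.7)
    = 0.02832 × 0.9666 = 0.02738 m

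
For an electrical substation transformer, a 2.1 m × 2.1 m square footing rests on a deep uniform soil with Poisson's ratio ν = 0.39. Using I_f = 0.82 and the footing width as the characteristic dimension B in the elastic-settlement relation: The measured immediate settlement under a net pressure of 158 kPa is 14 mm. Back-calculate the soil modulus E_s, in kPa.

E_s ≈ 16500 kPa

S_e = q·B·(1−ν²)/E_s · I_f  ⇒  E_s = q·B·(1−ν²)·I_f / S_e.
E_s = 158 × 2.1 × 0.8479 × 0.82 / 0.014 = 16480 kPa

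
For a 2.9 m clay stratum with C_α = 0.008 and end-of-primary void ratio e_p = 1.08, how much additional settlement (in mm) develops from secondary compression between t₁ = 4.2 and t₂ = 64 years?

S_s ≈ 13.2 mm

Secondary compression: S_s = C_α·H/(1+e_p)·log₁₀(t₂/t₁)
S_s = 0.008×2.9/(1+1.08)×log₁₀(64/4.2)
    = 0.01115 × 1.183 = 0.01319 m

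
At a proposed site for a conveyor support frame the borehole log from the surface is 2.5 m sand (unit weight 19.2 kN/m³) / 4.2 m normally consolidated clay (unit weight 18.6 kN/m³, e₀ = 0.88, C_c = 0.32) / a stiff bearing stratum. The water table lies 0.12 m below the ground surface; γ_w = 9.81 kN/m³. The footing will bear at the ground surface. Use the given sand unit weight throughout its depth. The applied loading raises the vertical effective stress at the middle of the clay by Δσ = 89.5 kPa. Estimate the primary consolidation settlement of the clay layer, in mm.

Mid-depth of clay below the ground surface: z = 2.5 + 4.2/2 = 4.6 m.
Total vertical stress at mid-clay: σ_v = 19.2×2.5 + 18.6×2.1 = 87.06 kPa.
Pore pressure: u = 9.81×(4.6 − 0.12) = 43.949 kPa.
Initial effective stress: σ'_0 = σ_v − u = 87.06 − 43.949 = 43.111 kPa.
Final effective stress: σ'_f = σ'_0 + Δσ = 43.111 + 89.5 = 132.61 kPa.
Normally consolidated clay, so the full stress increment lies on the virgin compression line:
S_c = C_c·H/(1+e₀)·log₁₀(σ'_f/σ'_0) = 0.32×4.2/(1+0.88)×log₁₀(132.61/43.111)
    = 0.71489 × 0.48799 = 0.3489 m

S_c ≈ 349 mm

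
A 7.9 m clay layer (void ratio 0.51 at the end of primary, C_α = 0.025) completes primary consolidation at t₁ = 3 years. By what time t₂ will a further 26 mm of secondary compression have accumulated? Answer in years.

S_s = C_α·H/(1+e_p)·log₁₀(t₂/t₁) ⇒ log₁₀(t₂/t₁) = S_s·(1+e_p)/(C_α·H).
log₁₀(t₂/t₁) = 0.026 × (1+0.51) / (0.025×7.9) = 0.1988
t₂ = t₁ × 10^0.1988 = 3 × 1.58 = 4.741 years

t₂ ≈ 4.74 years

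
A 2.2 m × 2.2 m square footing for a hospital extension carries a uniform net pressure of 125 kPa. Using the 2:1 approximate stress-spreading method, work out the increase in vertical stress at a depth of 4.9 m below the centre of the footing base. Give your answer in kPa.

Δσ_z ≈ 12 kPa

By the 2:1 method the load spreads at 1 horizontal : 2 vertical, so at depth z the loaded area has grown by z in each plan dimension:
Δσ = qBL/((B+z)(L+z)) = 125×2.2×2.2/((2.2+4.9)(2.2+4.9)) = 12.002 kPa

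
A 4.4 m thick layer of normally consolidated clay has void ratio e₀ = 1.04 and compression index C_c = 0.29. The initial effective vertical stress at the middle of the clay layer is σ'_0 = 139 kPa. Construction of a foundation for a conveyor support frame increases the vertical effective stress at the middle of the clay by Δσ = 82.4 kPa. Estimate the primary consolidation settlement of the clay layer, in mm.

Final effective stress: σ'_f = σ'_0 + Δσ = 139 + 82.4 = 221.4 kPa.
Normally consolidated clay, so the full stress increment lies on the virgin compression line:
S_c = C_c·H/(1+e₀)·log₁₀(σ'_f/σ'_0) = 0.29×4.4/(1+1.04)×log₁₀(221.4/139)
    = 0.62549 × 0.20216 = 0.1264 m

S_c ≈ 126 mm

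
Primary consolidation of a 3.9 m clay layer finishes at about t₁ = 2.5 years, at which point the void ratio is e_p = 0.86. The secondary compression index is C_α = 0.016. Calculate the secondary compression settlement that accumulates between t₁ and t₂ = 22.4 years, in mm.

S_s ≈ 31.9 mm

Secondary compression: S_s = C_α·H/(1+e_p)·log₁₀(t₂/t₁)
S_s = 0.016×3.9/(1+0.86)×log₁₀(22.4/2.5)
    = 0.03355 × 0.9523 = 0.03195 m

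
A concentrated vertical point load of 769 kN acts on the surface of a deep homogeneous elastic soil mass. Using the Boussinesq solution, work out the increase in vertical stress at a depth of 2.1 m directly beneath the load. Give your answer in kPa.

Boussinesq vertical stress below a point load on an elastic half-space:
Δσ_z = 3P/(2πz²) · [1 + (r/z)²]^(−5/2)
r/z = 0/2.1 = 0; [1+(r/z)²]^(−5/2) = 1.
Δσ_z = 3×769/(2π×2.1²) × 1 = 83.259 × 1 = 83.26 kPa

Δσ_z ≈ 83.3 kPa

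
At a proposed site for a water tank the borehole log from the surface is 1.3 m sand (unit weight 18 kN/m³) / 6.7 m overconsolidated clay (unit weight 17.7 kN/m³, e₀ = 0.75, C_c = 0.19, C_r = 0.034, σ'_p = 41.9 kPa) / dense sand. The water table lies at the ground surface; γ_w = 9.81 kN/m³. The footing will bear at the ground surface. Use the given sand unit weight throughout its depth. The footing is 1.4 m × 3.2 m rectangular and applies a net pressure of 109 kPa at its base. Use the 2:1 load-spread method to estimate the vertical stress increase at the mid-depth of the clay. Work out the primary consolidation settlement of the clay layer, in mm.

Mid-depth of clay below the ground surface: z = 1.3 + 6.7/2 = 4.65 m.
Total vertical stress at mid-clay: σ_v = 18×1.3 + 17.7×3.35 = 82.695 kPa.
Pore pressure: u = 9.81×(4.65 − 0) = 45.617 kPa.
Initial effective stress: σ'_0 = σ_v − u = 82.695 − 45.617 = 37.078 kPa.
Stress increase at mid-clay by the 2:1 spreading method:
Δσ = qBL/((B+z)(L+z)) = 109×1.4×3.2/((1.4+4.65)(3.2+4.65)) = 10.282 kPa
Final effective stress: σ'_f = 37.078 + 10.282 = 47.36 kPa.
σ'_f = 47.36 > σ'_p = 41.9 kPa, so the stress path crosses the preconsolidation pressure — recompression up to σ'_p, then virgin compression beyond:
S_c = H/(1+e₀)·[C_r·log₁₀(σ'_p/σ'_0) + C_c·log₁₀(σ'_f/σ'_p)]
    = 6.7/1.75 × [0.034×log₁₀(41.9/37.078) + 0.19×log₁₀(47.36/41.9)]
    = 3.8286 × [0.0018053 + 0.010108] = 0.04561 m

S_c ≈ 45.6 mm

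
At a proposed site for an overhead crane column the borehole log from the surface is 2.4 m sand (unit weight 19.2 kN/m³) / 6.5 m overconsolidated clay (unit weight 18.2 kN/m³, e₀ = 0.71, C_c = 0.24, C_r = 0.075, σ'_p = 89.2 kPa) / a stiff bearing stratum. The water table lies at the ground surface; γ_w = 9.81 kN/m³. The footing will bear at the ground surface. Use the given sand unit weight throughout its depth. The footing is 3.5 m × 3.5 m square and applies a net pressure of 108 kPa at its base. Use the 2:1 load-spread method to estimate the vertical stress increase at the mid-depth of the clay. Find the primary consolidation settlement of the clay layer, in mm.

S_c ≈ 34.1 mm

Mid-depth of clay below the ground surface: z = 2.4 + 6.5/2 = 5.65 m.
Total vertical stress at mid-clay: σ_v = 19.2×2.4 + 18.2×3.25 = 105.23 kPa.
Pore pressure: u = 9.81×(5.65 − 0) = 55.427 kPa.
Initial effective stress: σ'_0 = σ_v − u = 105.23 − 55.427 = 49.803 kPa.
Stress increase at mid-clay by the 2:1 spreading method:
Δσ = qBL/((B+z)(L+z)) = 108×3.5×3.5/((3.5+5.65)(3.5+5.65)) = 15.802 kPa
Final effective stress: σ'_f = 49.803 + 15.802 = 65.605 kPa.
σ'_f = 65.605 ≤ σ'_p = 89.2 kPa, so the clay remains overconsolidated and only the recompression index applies:
S_c = C_r·H/(1+e₀)·log₁₀(σ'_f/σ'_0) = 0.075×6.5/1.71×log₁₀(65.605/49.803)
    = 0.28509 × 0.11968 = 0.03412 m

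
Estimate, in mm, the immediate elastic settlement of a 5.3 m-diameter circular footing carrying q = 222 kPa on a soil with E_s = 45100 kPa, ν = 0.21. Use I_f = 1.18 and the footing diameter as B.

Immediate (elastic) settlement: S_e = q·B·(1−ν²)/E_s · I_f.
S_e = 222 × 5.3 × (1 − 0.21²) / 45100 × 1.18
    = 222 × 5.3 × 0.9559 / 45100 × 1.18
    = 0.02943 m = 29.43 mm

S_e ≈ 29.4 mm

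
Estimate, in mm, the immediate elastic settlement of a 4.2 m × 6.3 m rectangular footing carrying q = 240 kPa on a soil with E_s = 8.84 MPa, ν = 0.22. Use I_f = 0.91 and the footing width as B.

S_e ≈ 98.7 mm

Immediate (elastic) settlement: S_e = q·B·(1−ν²)/E_s · I_f.
E_s = 8.84 MPa = 8840 kPa.
S_e = 240 × 4.2 × (1 − 0.22²) / 8840 × 0.91
    = 240 × 4.2 × 0.9516 / 8840 × 0.91
    = 0.09874 m = 98.74 mm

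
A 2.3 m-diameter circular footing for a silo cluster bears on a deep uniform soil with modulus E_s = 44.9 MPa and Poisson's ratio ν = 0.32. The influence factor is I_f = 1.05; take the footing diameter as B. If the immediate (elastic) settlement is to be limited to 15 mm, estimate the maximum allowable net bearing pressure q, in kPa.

E_s = 44.9 MPa = 44900 kPa.
S_e = q·B·(1−ν²)/E_s · I_f  ⇒  q = S_e·E_s / (B·(1−ν²)·I_f).
q = 0.015 × 44900 / (2.3 × 0.8976 × 1.05) = 310.7 kPa

q ≈ 311 kPa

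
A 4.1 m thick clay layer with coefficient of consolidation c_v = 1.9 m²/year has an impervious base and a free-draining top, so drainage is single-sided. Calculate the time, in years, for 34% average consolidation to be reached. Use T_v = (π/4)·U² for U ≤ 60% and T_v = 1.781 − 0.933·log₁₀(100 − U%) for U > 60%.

t ≈ 0.803 years

Drainage path length: H_d = H = 4.1 m (single drainage).
U ≤ 60%: T_v = (π/4)·U² = (π/4)×0.34² = 0.090792.
t = T_v·H_d²/c_v = 0.090792×4.1²/1.9 = 0.8033 years.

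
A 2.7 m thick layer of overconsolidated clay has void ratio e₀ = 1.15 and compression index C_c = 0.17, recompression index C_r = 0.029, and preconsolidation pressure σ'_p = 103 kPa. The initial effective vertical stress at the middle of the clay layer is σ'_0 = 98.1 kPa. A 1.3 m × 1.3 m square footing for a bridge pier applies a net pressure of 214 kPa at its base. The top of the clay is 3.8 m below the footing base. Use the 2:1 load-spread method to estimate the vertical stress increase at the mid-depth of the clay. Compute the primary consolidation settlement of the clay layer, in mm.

S_c ≈ 4.12 mm

Mid-depth of clay below the footing base: z = 3.8 + 2.7/2 = 5.15 m.
Stress increase at mid-clay by the 2:1 spreading method:
Δσ = qBL/((B+z)(L+z)) = 214×1.3×1.3/((1.3+5.15)(1.3+5.15)) = 8.6932 kPa
Final effective stress: σ'_f = 98.1 + 8.6932 = 106.79 kPa.
σ'_f = 106.79 > σ'_p = 103 kPa, so the stress path crosses the preconsolidation pressure — recompression up to σ'_p, then virgin compression beyond:
S_c = H/(1+e₀)·[C_r·log₁₀(σ'_p/σ'_0) + C_c·log₁₀(σ'_f/σ'_p)]
    = 2.7/2.15 × [0.029×log₁₀(103/98.1) + 0.17×log₁₀(106.79/103)]
    = 1.2558 × [0.00061388 + 0.0026679] = 0.004121 m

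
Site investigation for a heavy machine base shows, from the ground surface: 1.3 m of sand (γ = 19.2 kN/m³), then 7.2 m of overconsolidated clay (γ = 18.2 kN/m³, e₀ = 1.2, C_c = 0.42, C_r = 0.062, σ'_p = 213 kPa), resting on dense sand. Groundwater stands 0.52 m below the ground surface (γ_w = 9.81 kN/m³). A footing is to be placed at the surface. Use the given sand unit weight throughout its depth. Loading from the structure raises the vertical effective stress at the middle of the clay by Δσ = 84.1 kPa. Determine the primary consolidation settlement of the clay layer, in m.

Mid-depth of clay below the ground surface: z = 1.3 + 7.2/2 = 4.9 m.
Total vertical stress at mid-clay: σ_v = 19.2×1.3 + 18.2×3.6 = 90.48 kPa.
Pore pressure: u = 9.81×(4.9 − 0.52) = 42.968 kPa.
Initial effective stress: σ'_0 = σ_v − u = 90.48 − 42.968 = 47.512 kPa.
Final effective stress: σ'_f = 47.512 + 84.1 = 131.61 kPa.
σ'_f = 131.61 ≤ σ'_p = 213 kPa, so the clay remains overconsolidated and only the recompression index applies:
S_c = C_r·H/(1+e₀)·log₁₀(σ'_f/σ'_0) = 0.062×7.2/2.2×log₁₀(131.61/47.512)
    = 0.20291 × 0.44249 = 0.08978 m

S_c ≈ 0.0898 m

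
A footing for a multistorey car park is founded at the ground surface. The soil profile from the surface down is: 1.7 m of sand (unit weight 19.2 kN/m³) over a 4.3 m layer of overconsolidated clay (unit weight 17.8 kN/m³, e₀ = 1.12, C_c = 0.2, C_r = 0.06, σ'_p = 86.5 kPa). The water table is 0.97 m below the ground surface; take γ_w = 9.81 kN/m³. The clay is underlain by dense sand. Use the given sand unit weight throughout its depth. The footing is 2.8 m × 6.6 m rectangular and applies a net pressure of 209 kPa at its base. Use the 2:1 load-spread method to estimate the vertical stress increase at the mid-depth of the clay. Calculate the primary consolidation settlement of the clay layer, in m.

S_c ≈ 0.0598 m

Mid-depth of clay below the ground surface: z = 1.7 + 4.3/2 = 3.85 m.
Total vertical stress at mid-clay: σ_v = 19.2×1.7 + 17.8×2.15 = 70.91 kPa.
Pore pressure: u = 9.81×(3.85 − 0.97) = 28.253 kPa.
Initial effective stress: σ'_0 = σ_v − u = 70.91 − 28.253 = 42.657 kPa.
Stress increase at mid-clay by the 2:1 spreading method:
Δσ = qBL/((B+z)(L+z)) = 209×2.8×6.6/((2.8+3.85)(6.6+3.85)) = 55.579 kPa
Final effective stress: σ'_f = 42.657 + 55.579 = 98.236 kPa.
σ'_f = 98.236 > σ'_p = 86.5 kPa, so the stress path crosses the preconsolidation pressure — recompression up to σ'_p, then virgin compression beyond:
S_c = H/(1+e₀)·[C_r·log₁₀(σ'_p/σ'_0) + C_c·log₁₀(σ'_f/σ'_p)]
    = 4.3/2.12 × [0.06×log₁₀(86.5/42.657) + 0.2×log₁₀(98.236/86.5)]
    = 2.0283 × [0.018422 + 0.011051] = 0.05978 m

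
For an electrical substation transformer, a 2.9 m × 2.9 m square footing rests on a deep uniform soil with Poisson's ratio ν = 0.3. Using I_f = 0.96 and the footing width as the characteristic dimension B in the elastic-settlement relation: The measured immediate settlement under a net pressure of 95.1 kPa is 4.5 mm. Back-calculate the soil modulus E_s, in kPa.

E_s ≈ 53500 kPa

S_e = q·B·(1−ν²)/E_s · I_f  ⇒  E_s = q·B·(1−ν²)·I_f / S_e.
E_s = 95.1 × 2.9 × 0.91 × 0.96 / 0.0045 = 53540 kPa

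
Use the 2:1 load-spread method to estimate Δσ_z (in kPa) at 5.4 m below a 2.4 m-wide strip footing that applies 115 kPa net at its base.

By the 2:1 method the load spreads at 1 horizontal : 2 vertical, so at depth z the loaded area has grown by z in each plan dimension:
Δσ = qB/(B+z) = 115×2.4/(2.4+5.4) = 35.385 kPa

Δσ_z ≈ 35.4 kPa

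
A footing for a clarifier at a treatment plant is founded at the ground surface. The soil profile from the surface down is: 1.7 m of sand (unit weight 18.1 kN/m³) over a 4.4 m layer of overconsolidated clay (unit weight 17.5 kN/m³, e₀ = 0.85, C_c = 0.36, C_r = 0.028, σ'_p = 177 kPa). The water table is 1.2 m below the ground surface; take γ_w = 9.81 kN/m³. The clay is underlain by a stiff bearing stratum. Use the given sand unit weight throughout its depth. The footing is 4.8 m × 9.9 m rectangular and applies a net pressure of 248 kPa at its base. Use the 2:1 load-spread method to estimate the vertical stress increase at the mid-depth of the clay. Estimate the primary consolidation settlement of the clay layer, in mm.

S_c ≈ 34.5 mm

Mid-depth of clay below the ground surface: z = 1.7 + 4.4/2 = 3.9 m.
Total vertical stress at mid-clay: σ_v = 18.1×1.7 + 17.5×2.2 = 69.27 kPa.
Pore pressure: u = 9.81×(3.9 − 1.2) = 26.487 kPa.
Initial effective stress: σ'_0 = σ_v − u = 69.27 − 26.487 = 42.783 kPa.
Stress increase at mid-clay by the 2:1 spreading method:
Δσ = qBL/((B+z)(L+z)) = 248×4.8×9.9/((4.8+3.9)(9.9+3.9)) = 98.159 kPa
Final effective stress: σ'_f = 42.783 + 98.159 = 140.94 kPa.
σ'_f = 140.94 ≤ σ'_p = 177 kPa, so the clay remains overconsolidated and only the recompression index applies:
S_c = C_r·H/(1+e₀)·log₁₀(σ'_f/σ'_0) = 0.028×4.4/1.85×log₁₀(140.94/42.783)
    = 0.066595 × 0.51776 = 0.03448 m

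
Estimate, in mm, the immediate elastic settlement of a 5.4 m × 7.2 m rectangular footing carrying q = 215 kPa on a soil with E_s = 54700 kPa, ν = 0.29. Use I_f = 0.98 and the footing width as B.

S_e ≈ 19.1 mm

Immediate (elastic) settlement: S_e = q·B·(1−ν²)/E_s · I_f.
S_e = 215 × 5.4 × (1 − 0.29²) / 54700 × 0.98
    = 215 × 5.4 × 0.9159 / 54700 × 0.98
    = 0.01905 m = 19.05 mm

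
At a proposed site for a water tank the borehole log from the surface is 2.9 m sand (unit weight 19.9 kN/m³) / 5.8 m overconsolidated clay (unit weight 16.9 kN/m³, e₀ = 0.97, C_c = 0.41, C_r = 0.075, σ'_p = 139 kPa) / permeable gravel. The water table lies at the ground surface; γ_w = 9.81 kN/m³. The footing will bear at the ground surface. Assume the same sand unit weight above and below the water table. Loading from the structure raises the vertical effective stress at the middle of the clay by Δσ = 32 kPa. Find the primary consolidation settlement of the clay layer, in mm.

Mid-depth of clay below the ground surface: z = 2.9 + 5.8/2 = 5.8 m.
Total vertical stress at mid-clay: σ_v = 19.9×2.9 + 16.9×2.9 = 106.72 kPa.
Pore pressure: u = 9.81×(5.8 − 0) = 56.898 kPa.
Initial effective stress: σ'_0 = σ_v − u = 106.72 − 56.898 = 49.822 kPa.
Final effective stress: σ'_f = 49.822 + 32 = 81.822 kPa.
σ'_f = 81.822 ≤ σ'_p = 139 kPa, so the clay remains overconsolidated and only the recompression index applies:
S_c = C_r·H/(1+e₀)·log₁₀(σ'_f/σ'_0) = 0.075×5.8/1.97×log₁₀(81.822/49.822)
    = 0.22081 × 0.21545 = 0.04757 m

S_c ≈ 47.6 mm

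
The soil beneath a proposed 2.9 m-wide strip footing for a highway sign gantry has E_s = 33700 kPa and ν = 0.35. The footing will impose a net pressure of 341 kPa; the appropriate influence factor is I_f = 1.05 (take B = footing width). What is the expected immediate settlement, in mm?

S_e ≈ 27 mm

Immediate (elastic) settlement: S_e = q·B·(1−ν²)/E_s · I_f.
S_e = 341 × 2.9 × (1 − 0.35²) / 33700 × 1.05
    = 341 × 2.9 × 0.8775 / 33700 × 1.05
    = 0.02704 m = 27.04 mm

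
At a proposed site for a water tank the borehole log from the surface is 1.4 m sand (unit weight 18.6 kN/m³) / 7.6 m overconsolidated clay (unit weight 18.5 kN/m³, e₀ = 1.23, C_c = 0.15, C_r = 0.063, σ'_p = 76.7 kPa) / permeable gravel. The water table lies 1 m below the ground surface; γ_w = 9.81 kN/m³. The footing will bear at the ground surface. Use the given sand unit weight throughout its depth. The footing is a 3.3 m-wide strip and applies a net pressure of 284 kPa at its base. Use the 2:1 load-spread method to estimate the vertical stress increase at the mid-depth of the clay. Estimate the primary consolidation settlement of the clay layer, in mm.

S_c ≈ 201 mm

Mid-depth of clay below the ground surface: z = 1.4 + 7.6/2 = 5.2 m.
Total vertical stress at mid-clay: σ_v = 18.6×1.4 + 18.5×3.8 = 96.34 kPa.
Pore pressure: u = 9.81×(5.2 − 1) = 41.202 kPa.
Initial effective stress: σ'_0 = σ_v − u = 96.34 − 41.202 = 55.138 kPa.
Stress increase at mid-clay by the 2:1 spreading method:
Δσ = qB/(B+z) = 284×3.3/(3.3+5.2) = 110.26 kPa
Final effective stress: σ'_f = 55.138 + 110.26 = 165.4 kPa.
σ'_f = 165.4 > σ'_p = 76.7 kPa, so the stress path crosses the preconsolidation pressure — recompression up to σ'_p, then virgin compression beyond:
S_c = H/(1+e₀)·[C_r·log₁₀(σ'_p/σ'_0) + C_c·log₁₀(σ'_f/σ'_p)]
    = 7.6/2.23 × [0.063×log₁₀(76.7/55.138) + 0.15×log₁₀(165.4/76.7)]
    = 3.4081 × [0.0090307 + 0.050061] = 0.2014 m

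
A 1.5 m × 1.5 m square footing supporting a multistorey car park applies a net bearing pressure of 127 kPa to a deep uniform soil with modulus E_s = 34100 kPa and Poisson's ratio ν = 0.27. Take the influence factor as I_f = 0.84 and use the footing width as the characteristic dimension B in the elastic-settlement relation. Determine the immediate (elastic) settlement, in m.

S_e ≈ 0.00435 m

Immediate (elastic) settlement: S_e = q·B·(1−ν²)/E_s · I_f.
S_e = 127 × 1.5 × (1 − 0.27²) / 34100 × 0.84
    = 127 × 1.5 × 0.9271 / 34100 × 0.84
    = 0.004351 m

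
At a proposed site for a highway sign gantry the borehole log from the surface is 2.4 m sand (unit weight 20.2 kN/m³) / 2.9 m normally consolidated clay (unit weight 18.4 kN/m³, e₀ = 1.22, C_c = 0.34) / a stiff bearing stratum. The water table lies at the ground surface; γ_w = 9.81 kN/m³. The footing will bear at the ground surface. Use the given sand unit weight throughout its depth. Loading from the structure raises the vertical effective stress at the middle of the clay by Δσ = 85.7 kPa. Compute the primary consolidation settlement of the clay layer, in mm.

Mid-depth of clay below the ground surface: z = 2.4 + 2.9/2 = 3.85 m.
Total vertical stress at mid-clay: σ_v = 20.2×2.4 + 18.4×1.45 = 75.16 kPa.
Pore pressure: u = 9.81×(3.85 − 0) = 37.769 kPa.
Initial effective stress: σ'_0 = σ_v − u = 75.16 − 37.769 = 37.391 kPa.
Final effective stress: σ'_f = σ'_0 + Δσ = 37.391 + 85.7 = 123.09 kPa.
Normally consolidated clay, so the full stress increment lies on the virgin compression line:
S_c = C_c·H/(1+e₀)·log₁₀(σ'_f/σ'_0) = 0.34×2.9/(1+1.22)×log₁₀(123.09/37.391)
    = 0.44414 × 0.51746 = 0.2298 m

S_c ≈ 230 mm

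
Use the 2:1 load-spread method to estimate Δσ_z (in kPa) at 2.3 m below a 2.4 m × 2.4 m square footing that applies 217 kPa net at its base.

By the 2:1 method the load spreads at 1 horizontal : 2 vertical, so at depth z the loaded area has grown by z in each plan dimension:
Δσ = qBL/((B+z)(L+z)) = 217×2.4×2.4/((2.4+2.3)(2.4+2.3)) = 56.583 kPa

Δσ_z ≈ 56.6 kPa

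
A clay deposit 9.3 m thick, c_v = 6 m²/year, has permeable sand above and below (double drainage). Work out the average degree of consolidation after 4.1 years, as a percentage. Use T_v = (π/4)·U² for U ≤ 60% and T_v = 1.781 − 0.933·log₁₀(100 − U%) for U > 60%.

Drainage path length: H_d = H/2 = 4.65 m (double drainage).
T_v = c_v·t/H_d² = 6×4.1/4.65² = 1.1377.
T_v = 1.1377 corresponds to the U > 60% branch:
U = 1 − 10^((1.781 − T_v)/0.933)/100 = 0.9511

U ≈ 95.1 %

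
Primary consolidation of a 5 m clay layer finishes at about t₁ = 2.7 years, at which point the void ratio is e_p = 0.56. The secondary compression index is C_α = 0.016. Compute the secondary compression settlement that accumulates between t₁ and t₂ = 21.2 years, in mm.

S_s ≈ 45.9 mm

Secondary compression: S_s = C_α·H/(1+e_p)·log₁₀(t₂/t₁)
S_s = 0.016×5/(1+0.56)×log₁₀(21.2/2.7)
    = 0.05128 × 0.895 = 0.0459 m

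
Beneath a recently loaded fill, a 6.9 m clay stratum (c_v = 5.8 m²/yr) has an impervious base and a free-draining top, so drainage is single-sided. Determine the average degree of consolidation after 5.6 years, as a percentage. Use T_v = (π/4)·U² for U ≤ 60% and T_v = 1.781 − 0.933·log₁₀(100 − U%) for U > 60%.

Drainage path length: H_d = H = 6.9 m (single drainage).
T_v = c_v·t/H_d² = 5.8×5.6/6.9² = 0.68221.
T_v = 0.68221 corresponds to the U > 60% branch:
U = 1 − 10^((1.781 − T_v)/0.933)/100 = 0.8494

U ≈ 84.9 %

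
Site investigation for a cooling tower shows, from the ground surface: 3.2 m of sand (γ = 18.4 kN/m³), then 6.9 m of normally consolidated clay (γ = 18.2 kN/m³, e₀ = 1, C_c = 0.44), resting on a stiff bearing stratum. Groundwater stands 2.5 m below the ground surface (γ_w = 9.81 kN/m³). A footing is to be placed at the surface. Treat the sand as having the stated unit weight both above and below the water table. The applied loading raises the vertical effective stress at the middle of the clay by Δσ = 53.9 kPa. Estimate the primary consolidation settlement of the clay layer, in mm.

Mid-depth of clay below the ground surface: z = 3.2 + 6.9/2 = 6.65 m.
Total vertical stress at mid-clay: σ_v = 18.4×3.2 + 18.2×3.45 = 121.67 kPa.
Pore pressure: u = 9.81×(6.65 − 2.5) = 40.712 kPa.
Initial effective stress: σ'_0 = σ_v − u = 121.67 − 40.712 = 80.958 kPa.
Final effective stress: σ'_f = σ'_0 + Δσ = 80.958 + 53.9 = 134.86 kPa.
Normally consolidated clay, so the full stress increment lies on the virgin compression line:
S_c = C_c·H/(1+e₀)·log₁₀(σ'_f/σ'_0) = 0.44×6.9/(1+1)×log₁₀(134.86/80.958)
    = 1.518 × 0.22162 = 0.3364 m

S_c ≈ 336 mm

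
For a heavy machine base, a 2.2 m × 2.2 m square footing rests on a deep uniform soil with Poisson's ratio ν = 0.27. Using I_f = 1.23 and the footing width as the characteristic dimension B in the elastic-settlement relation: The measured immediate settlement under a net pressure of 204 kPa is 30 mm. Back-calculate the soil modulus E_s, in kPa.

S_e = q·B·(1−ν²)/E_s · I_f  ⇒  E_s = q·B·(1−ν²)·I_f / S_e.
E_s = 204 × 2.2 × 0.9271 × 1.23 / 0.03 = 17060 kPa

E_s ≈ 17100 kPa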